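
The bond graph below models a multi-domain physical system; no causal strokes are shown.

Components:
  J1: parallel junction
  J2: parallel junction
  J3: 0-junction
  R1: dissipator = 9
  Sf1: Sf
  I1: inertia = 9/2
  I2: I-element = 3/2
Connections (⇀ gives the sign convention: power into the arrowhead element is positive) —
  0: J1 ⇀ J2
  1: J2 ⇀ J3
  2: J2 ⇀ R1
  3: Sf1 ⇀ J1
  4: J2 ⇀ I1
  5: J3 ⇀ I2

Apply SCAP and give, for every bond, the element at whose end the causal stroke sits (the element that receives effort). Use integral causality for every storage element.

β3 stroke at Sf1  (Sf1 fixes flow; stroke at Sf1)
β0 stroke at J1  (only one effort-in slot at J1)
β4 stroke at I1  (I1 outputs flow p/I1)
β5 stroke at I2  (prefer integral on I2)
β1 stroke at J3  (only one effort-in slot at J3)
β2 stroke at J2  (closing 0-jn rule on J2)

#0 |J1
#1 |J3
#2 |J2
#3 |Sf1
#4 |I1
#5 |I2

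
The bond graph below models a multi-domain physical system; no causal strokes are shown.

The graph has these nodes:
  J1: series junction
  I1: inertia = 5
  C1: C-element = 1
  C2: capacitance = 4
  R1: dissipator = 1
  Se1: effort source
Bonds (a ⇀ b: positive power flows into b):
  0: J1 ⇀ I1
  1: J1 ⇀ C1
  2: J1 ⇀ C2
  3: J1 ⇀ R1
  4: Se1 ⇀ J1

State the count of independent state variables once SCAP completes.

3  (C1, C2, I1 all integral)

b4 |J1  (Se1: effort source, stroke at far end)
b0 |I1  (I1: I, integral causality)
b1 |J1  (1-jn J1 has f-setter on 0)
b2 |J1  (J1 flow already set via bond 0)
b3 |J1  (J1 flow already set via bond 0)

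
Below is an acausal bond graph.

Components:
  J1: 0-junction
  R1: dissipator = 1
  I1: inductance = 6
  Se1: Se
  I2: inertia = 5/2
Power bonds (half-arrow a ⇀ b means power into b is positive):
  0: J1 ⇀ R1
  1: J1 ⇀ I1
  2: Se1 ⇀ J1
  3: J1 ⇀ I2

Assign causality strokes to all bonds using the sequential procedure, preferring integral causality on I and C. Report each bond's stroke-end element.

b2 →J1  (source Se1 imposes e)
b0 →R1  (common-e at J1 fixed by 2)
b1 →I1  (0-jn J1 has e-setter on 2)
b3 →I2  (J1 effort already set via bond 2)

b0 stroke→R1
b1 stroke→I1
b2 stroke→J1
b3 stroke→I2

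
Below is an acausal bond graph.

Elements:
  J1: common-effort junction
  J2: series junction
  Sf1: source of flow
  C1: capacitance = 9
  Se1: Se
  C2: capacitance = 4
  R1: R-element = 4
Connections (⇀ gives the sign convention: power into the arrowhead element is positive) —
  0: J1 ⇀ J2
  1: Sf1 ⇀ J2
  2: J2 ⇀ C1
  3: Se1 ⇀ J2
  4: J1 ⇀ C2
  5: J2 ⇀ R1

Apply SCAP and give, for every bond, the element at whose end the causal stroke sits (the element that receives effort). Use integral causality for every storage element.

bond 1 stroke→Sf1  (Sf1 fixes flow; stroke at Sf1)
bond 3 stroke→J2  (Se1: effort source, stroke at far end)
bond 0 stroke→J2  (1-jn J2 has f-setter on 1)
bond 2 stroke→J2  (J2 flow already set via bond 1)
bond 5 stroke→J2  (J2 flow already set via bond 1)
bond 4 stroke→J1  (J1: last free bond brings effort in)

bond 0 →J2
bond 1 →Sf1
bond 2 →J2
bond 3 →J2
bond 4 →J1
bond 5 →J2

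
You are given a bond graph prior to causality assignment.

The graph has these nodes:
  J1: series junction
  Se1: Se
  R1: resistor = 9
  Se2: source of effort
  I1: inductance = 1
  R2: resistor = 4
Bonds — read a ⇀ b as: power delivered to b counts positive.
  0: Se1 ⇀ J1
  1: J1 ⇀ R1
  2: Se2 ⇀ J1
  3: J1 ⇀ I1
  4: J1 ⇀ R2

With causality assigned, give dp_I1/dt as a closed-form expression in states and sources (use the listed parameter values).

dp_I1/dt = E_Se1 + E_Se2 - 13*p_I1

#0 stroke→J1  (Se1 fixes effort; stroke away)
#2 stroke→J1  (Se2 fixes effort; stroke away)
#3 stroke→I1  (I1: I, integral causality)
#1 stroke→J1  (1-jn J1 has f-setter on 3)
#4 stroke→J1  (common-f at J1 fixed by 3)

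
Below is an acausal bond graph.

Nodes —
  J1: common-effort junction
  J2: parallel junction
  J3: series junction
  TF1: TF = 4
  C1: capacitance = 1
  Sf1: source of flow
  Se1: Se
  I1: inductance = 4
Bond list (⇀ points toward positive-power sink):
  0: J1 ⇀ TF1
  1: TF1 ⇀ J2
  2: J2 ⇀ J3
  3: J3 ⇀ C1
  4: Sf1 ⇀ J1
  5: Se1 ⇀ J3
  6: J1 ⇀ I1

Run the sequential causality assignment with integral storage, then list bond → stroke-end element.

β4 stroke at Sf1  (source Sf1 imposes f)
β5 stroke at J3  (source Se1 imposes e)
β3 stroke at J3  (C1 outputs effort q/C1)
β2 stroke at J2  (only one flow-in slot at J3)
β1 stroke at TF1  (J2 effort already set via bond 2)
β0 stroke at J1  (TF1 one-in-one-out from 1)
β6 stroke at I1  (0-jn J1 has e-setter on 0)

#0 |J1
#1 |TF1
#2 |J2
#3 |J3
#4 |Sf1
#5 |J3
#6 |I1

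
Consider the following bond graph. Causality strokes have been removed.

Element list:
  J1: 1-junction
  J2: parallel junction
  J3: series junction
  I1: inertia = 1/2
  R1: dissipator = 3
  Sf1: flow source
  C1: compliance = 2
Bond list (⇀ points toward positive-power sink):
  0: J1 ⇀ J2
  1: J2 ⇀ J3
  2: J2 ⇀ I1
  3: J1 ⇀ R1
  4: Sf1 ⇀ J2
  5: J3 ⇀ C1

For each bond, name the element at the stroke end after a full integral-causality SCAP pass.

bond 0 stroke→J1
bond 1 stroke→J2
bond 2 stroke→I1
bond 3 stroke→R1
bond 4 stroke→Sf1
bond 5 stroke→J3

β4 |Sf1  (Sf1 (Sf) sets flow on bond)
β2 |I1  (I1: I, integral causality)
β5 |J3  (prefer integral on C1)
β1 |J2  (J3: last free bond brings flow in)
β0 |J1  (common-e at J2 fixed by 1)
β3 |R1  (J1 needs exactly one f-in)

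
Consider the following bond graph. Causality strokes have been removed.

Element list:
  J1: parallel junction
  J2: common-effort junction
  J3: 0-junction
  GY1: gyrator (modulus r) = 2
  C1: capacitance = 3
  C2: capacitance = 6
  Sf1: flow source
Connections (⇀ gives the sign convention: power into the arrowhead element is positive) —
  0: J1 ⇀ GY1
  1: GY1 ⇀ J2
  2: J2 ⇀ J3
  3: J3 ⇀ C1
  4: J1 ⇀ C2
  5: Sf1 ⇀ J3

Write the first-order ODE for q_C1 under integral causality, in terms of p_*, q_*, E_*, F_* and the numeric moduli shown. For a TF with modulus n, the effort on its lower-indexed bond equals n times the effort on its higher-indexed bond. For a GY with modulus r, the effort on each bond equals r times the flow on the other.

β5 →Sf1  (Sf1: flow source, stroke at near end)
β3 →J3  (C1 outputs effort q/C1)
β2 →J2  (0-jn J3 has e-setter on 3)
β1 →GY1  (common-e at J2 fixed by 2)
β0 →GY1  (through GY1, causality inverts; strokes same side of GY1)
β4 →J1  (J1: last free bond brings effort in)

dq_C1/dt = F_Sf1 + q_C2/12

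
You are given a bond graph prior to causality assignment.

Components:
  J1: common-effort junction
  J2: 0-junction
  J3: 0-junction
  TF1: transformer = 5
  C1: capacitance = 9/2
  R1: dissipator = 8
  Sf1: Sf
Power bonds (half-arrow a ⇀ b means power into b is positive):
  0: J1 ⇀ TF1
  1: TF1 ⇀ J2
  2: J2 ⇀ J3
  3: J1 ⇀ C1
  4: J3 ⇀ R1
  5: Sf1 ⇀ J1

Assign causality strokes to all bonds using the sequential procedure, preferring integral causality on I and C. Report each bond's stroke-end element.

bond 5 stroke at Sf1  (Sf1: flow source, stroke at near end)
bond 3 stroke at J1  (C1 outputs effort q/C1)
bond 0 stroke at TF1  (J1: bond 3 brought effort, rest push out)
bond 1 stroke at J2  (TF TF1: opposite of bond 0)
bond 2 stroke at J3  (0-jn J2 has e-setter on 1)
bond 4 stroke at R1  (0-jn J3 has e-setter on 2)

bond 0 stroke at TF1
bond 1 stroke at J2
bond 2 stroke at J3
bond 3 stroke at J1
bond 4 stroke at R1
bond 5 stroke at Sf1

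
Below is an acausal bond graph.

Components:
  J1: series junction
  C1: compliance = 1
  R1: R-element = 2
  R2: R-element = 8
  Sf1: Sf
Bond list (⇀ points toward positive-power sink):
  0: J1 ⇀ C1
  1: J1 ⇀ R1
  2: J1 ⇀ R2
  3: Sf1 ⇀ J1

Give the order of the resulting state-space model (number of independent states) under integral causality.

1  (C1 all integral)

#3 |Sf1  (Sf1 fixes flow; stroke at Sf1)
#0 |J1  (J1 flow already set via bond 3)
#1 |J1  (J1 flow already set via bond 3)
#2 |J1  (1-jn J1 has f-setter on 3)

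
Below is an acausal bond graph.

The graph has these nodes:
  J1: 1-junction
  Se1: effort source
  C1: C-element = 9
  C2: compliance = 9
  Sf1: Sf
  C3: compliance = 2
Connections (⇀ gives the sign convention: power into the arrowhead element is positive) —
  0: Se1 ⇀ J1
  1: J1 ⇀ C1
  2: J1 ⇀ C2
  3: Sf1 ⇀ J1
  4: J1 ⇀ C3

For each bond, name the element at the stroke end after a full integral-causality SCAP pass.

b0 stroke at J1
b1 stroke at J1
b2 stroke at J1
b3 stroke at Sf1
b4 stroke at J1

b0 stroke at J1  (Se1: effort source, stroke at far end)
b3 stroke at Sf1  (Sf1 (Sf) sets flow on bond)
b1 stroke at J1  (J1: bond 3 brought flow, rest push out)
b2 stroke at J1  (common-f at J1 fixed by 3)
b4 stroke at J1  (J1 flow already set via bond 3)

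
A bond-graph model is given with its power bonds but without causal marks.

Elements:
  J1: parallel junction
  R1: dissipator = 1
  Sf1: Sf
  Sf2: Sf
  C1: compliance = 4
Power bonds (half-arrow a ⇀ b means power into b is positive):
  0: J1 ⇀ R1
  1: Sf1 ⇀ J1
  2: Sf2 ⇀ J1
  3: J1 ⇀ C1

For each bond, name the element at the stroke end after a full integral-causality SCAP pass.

#0 stroke at R1
#1 stroke at Sf1
#2 stroke at Sf2
#3 stroke at J1

b1 stroke at Sf1  (Sf1 (Sf) sets flow on bond)
b2 stroke at Sf2  (Sf2: flow source, stroke at near end)
b3 stroke at J1  (C1 integral (e out))
b0 stroke at R1  (J1 effort already set via bond 3)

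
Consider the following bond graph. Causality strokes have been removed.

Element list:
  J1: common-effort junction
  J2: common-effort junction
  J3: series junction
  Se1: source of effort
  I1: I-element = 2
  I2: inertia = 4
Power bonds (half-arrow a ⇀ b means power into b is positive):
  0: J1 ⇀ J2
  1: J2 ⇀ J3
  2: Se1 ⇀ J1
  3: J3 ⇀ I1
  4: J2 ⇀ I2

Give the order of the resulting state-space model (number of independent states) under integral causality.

2  (I1, I2 all integral)

β2 stroke→J1  (Se1: effort source, stroke at far end)
β0 stroke→J2  (J1 effort already set via bond 2)
β1 stroke→J3  (J2: bond 0 brought effort, rest push out)
β4 stroke→I2  (0-jn J2 has e-setter on 0)
β3 stroke→I1  (only one flow-in slot at J3)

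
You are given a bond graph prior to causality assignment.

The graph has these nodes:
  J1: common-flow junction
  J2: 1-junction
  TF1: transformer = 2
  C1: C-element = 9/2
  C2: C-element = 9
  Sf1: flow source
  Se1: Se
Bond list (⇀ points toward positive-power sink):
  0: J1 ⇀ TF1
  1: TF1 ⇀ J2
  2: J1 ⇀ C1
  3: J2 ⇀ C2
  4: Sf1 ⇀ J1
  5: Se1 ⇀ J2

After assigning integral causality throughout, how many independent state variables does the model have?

bond 4 |Sf1  (source Sf1 imposes f)
bond 5 |J2  (Se1: effort source, stroke at far end)
bond 0 |J1  (J1: bond 4 brought flow, rest push out)
bond 2 |J1  (1-jn J1 has f-setter on 4)
bond 1 |TF1  (TF TF1: opposite of bond 0)
bond 3 |J2  (J2 flow already set via bond 1)

2  (C1, C2 all integral)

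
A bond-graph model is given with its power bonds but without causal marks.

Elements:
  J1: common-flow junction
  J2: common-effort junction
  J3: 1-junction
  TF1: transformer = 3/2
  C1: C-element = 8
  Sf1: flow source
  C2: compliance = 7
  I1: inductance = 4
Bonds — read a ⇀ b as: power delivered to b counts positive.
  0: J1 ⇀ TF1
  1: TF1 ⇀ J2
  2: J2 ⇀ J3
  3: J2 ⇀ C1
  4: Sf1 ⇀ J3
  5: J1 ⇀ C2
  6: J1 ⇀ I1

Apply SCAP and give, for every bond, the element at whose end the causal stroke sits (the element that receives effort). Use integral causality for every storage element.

β4 |Sf1  (Sf1 fixes flow; stroke at Sf1)
β2 |J3  (common-f at J3 fixed by 4)
β3 |J2  (C1: C, integral causality)
β1 |TF1  (common-e at J2 fixed by 3)
β0 |J1  (TF1 one-in-one-out from 1)
β5 |J1  (C2 integral (e out))
β6 |I1  (J1 needs exactly one f-in)

#0 |J1
#1 |TF1
#2 |J3
#3 |J2
#4 |Sf1
#5 |J1
#6 |I1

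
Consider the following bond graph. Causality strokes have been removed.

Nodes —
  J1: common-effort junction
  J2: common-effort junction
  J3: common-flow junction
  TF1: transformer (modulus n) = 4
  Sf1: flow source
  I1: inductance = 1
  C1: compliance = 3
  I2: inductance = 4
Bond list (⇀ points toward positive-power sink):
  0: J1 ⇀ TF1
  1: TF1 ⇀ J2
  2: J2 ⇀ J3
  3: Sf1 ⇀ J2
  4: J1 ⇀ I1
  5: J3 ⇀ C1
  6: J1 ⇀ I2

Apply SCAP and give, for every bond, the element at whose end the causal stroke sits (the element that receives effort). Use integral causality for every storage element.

β3 →Sf1  (Sf1 fixes flow; stroke at Sf1)
β4 →I1  (I1 outputs flow p/I1)
β5 →J3  (C1: C, integral causality)
β2 →J2  (only one flow-in slot at J3)
β1 →TF1  (J2 effort already set via bond 2)
β0 →J1  (through TF1, causality passes straight; one stroke at TF1)
β6 →I2  (J1: bond 0 brought effort, rest push out)

bond 0 |J1
bond 1 |TF1
bond 2 |J2
bond 3 |Sf1
bond 4 |I1
bond 5 |J3
bond 6 |I2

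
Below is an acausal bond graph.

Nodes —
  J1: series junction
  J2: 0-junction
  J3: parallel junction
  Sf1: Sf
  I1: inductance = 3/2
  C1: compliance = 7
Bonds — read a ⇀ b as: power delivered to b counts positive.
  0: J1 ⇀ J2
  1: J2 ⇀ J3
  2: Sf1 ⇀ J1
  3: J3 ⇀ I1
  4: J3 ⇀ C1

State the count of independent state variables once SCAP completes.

β2 →Sf1  (source Sf1 imposes f)
β0 →J1  (1-jn J1 has f-setter on 2)
β1 →J2  (J2 needs exactly one e-in)
β3 →I1  (I1: I, integral causality)
β4 →J3  (closing 0-jn rule on J3)

2  (C1, I1 all integral)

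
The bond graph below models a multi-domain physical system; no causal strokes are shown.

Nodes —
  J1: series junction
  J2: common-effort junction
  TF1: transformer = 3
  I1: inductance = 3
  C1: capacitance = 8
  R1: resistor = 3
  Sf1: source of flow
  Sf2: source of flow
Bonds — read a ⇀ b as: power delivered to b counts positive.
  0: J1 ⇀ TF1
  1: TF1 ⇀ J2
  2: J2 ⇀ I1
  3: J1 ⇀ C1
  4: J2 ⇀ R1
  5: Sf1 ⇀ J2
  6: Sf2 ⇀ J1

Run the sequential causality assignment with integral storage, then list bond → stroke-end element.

b5 |Sf1  (Sf1: flow source, stroke at near end)
b6 |Sf2  (source Sf2 imposes f)
b0 |J1  (J1 flow already set via bond 6)
b3 |J1  (1-jn J1 has f-setter on 6)
b1 |TF1  (through TF1, causality passes straight; one stroke at TF1)
b2 |I1  (I1: I, integral causality)
b4 |J2  (J2: last free bond brings effort in)

b0 |J1
b1 |TF1
b2 |I1
b3 |J1
b4 |J2
b5 |Sf1
b6 |Sf2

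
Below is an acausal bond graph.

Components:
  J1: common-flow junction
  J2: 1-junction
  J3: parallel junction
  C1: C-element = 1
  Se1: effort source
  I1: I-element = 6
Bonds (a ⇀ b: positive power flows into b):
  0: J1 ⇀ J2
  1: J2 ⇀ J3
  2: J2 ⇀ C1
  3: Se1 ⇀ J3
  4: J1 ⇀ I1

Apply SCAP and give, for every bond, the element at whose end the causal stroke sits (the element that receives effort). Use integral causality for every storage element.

β3 stroke at J3  (source Se1 imposes e)
β1 stroke at J2  (common-e at J3 fixed by 3)
β2 stroke at J2  (C1: C, integral causality)
β0 stroke at J1  (J2: last free bond brings flow in)
β4 stroke at I1  (closing 1-jn rule on J1)

#0 →J1
#1 →J2
#2 →J2
#3 →J3
#4 →I1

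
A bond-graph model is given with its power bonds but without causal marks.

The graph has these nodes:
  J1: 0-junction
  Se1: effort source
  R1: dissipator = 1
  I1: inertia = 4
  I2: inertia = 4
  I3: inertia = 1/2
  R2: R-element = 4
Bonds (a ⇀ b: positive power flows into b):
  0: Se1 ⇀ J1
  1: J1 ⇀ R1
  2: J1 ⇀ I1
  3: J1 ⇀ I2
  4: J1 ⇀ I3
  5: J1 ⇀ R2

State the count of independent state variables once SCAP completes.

b0 →J1  (source Se1 imposes e)
b1 →R1  (J1: bond 0 brought effort, rest push out)
b2 →I1  (0-jn J1 has e-setter on 0)
b3 →I2  (common-e at J1 fixed by 0)
b4 →I3  (common-e at J1 fixed by 0)
b5 →R2  (0-jn J1 has e-setter on 0)

3  (I1, I2, I3 all integral)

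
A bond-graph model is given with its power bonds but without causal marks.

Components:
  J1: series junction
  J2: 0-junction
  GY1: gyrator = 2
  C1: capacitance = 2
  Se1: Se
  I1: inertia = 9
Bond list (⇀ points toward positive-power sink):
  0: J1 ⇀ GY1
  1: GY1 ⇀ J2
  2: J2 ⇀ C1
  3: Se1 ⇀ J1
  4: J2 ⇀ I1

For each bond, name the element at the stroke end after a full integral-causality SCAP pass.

β3 stroke→J1  (Se1 fixes effort; stroke away)
β0 stroke→GY1  (closing 1-jn rule on J1)
β1 stroke→GY1  (through GY1, causality inverts; strokes same side of GY1)
β2 stroke→J2  (prefer integral on C1)
β4 stroke→I1  (common-e at J2 fixed by 2)

bond 0 stroke at GY1
bond 1 stroke at GY1
bond 2 stroke at J2
bond 3 stroke at J1
bond 4 stroke at I1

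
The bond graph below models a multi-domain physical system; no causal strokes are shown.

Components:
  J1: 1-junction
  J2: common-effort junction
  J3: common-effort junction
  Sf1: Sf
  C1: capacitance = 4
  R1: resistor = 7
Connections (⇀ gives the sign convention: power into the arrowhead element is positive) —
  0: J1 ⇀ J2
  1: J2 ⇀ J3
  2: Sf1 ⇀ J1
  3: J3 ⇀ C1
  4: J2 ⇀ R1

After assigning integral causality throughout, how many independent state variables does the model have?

1  (C1 all integral)

β2 →Sf1  (Sf1 fixes flow; stroke at Sf1)
β0 →J1  (J1: bond 2 brought flow, rest push out)
β3 →J3  (prefer integral on C1)
β1 →J2  (J3 effort already set via bond 3)
β4 →R1  (common-e at J2 fixed by 1)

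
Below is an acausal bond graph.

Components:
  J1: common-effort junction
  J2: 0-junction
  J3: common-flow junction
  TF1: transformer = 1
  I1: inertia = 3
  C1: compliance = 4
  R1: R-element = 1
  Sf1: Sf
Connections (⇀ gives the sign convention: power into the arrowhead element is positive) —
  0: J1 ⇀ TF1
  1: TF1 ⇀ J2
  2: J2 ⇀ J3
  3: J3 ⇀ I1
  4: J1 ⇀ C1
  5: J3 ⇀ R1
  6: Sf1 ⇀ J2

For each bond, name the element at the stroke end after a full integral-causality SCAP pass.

β6 stroke→Sf1  (Sf1: flow source, stroke at near end)
β3 stroke→I1  (I1 outputs flow p/I1)
β2 stroke→J3  (J3 flow already set via bond 3)
β5 stroke→J3  (1-jn J3 has f-setter on 3)
β1 stroke→J2  (J2: last free bond brings effort in)
β0 stroke→TF1  (TF TF1: opposite of bond 1)
β4 stroke→J1  (J1: last free bond brings effort in)

b0 →TF1
b1 →J2
b2 →J3
b3 →I1
b4 →J1
b5 →J3
b6 →Sf1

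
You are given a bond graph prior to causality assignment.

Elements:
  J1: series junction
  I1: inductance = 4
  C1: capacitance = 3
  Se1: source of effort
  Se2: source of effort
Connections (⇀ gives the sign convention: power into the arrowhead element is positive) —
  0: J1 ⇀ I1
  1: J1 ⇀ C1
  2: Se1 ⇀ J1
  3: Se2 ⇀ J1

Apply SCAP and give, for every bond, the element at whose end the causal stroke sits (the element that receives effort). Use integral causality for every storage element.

#2 →J1  (Se1 (Se) sets effort on bond)
#3 →J1  (Se2 fixes effort; stroke away)
#0 →I1  (I1: I, integral causality)
#1 →J1  (1-jn J1 has f-setter on 0)

b0 stroke at I1
b1 stroke at J1
b2 stroke at J1
b3 stroke at J1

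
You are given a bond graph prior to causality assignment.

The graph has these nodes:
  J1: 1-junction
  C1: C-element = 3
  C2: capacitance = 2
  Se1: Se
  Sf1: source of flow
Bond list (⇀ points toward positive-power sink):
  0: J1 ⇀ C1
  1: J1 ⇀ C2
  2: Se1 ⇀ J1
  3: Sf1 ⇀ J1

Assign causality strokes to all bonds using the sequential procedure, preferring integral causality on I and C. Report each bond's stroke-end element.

#0 |J1
#1 |J1
#2 |J1
#3 |Sf1

#2 |J1  (Se1 (Se) sets effort on bond)
#3 |Sf1  (source Sf1 imposes f)
#0 |J1  (common-f at J1 fixed by 3)
#1 |J1  (common-f at J1 fixed by 3)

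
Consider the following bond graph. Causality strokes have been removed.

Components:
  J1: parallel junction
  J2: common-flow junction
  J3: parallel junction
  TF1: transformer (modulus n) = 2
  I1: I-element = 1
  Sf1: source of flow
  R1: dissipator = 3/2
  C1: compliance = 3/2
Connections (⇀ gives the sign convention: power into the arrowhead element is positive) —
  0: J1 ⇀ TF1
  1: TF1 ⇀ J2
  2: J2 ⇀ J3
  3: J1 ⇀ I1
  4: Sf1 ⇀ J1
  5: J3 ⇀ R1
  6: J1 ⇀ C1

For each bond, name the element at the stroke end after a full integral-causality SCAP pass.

b4 stroke at Sf1  (Sf1 fixes flow; stroke at Sf1)
b3 stroke at I1  (I1 integral (f out))
b6 stroke at J1  (C1: C, integral causality)
b0 stroke at TF1  (common-e at J1 fixed by 6)
b1 stroke at J2  (TF1: transformer flips bond 0)
b2 stroke at J3  (J2: last free bond brings flow in)
b5 stroke at R1  (0-jn J3 has e-setter on 2)

b0 stroke→TF1
b1 stroke→J2
b2 stroke→J3
b3 stroke→I1
b4 stroke→Sf1
b5 stroke→R1
b6 stroke→J1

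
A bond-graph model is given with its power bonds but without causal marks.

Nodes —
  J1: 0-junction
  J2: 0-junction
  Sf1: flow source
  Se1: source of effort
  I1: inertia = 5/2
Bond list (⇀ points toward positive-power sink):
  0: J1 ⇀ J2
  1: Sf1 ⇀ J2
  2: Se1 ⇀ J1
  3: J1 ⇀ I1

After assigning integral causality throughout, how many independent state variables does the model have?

1  (I1 all integral)

β1 →Sf1  (Sf1 fixes flow; stroke at Sf1)
β2 →J1  (Se1 (Se) sets effort on bond)
β0 →J2  (J1: bond 2 brought effort, rest push out)
β3 →I1  (common-e at J1 fixed by 2)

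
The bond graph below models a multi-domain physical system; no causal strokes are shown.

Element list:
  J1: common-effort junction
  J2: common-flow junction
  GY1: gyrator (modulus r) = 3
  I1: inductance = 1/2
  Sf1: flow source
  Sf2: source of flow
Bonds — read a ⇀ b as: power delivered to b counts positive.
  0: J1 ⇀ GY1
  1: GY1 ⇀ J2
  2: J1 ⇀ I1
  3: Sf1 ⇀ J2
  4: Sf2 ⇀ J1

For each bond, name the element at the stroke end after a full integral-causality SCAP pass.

bond 0 |J1
bond 1 |J2
bond 2 |I1
bond 3 |Sf1
bond 4 |Sf2

β3 stroke→Sf1  (Sf1: flow source, stroke at near end)
β4 stroke→Sf2  (Sf2 fixes flow; stroke at Sf2)
β1 stroke→J2  (J2 flow already set via bond 3)
β0 stroke→J1  (GY GY1: same side as bond 1)
β2 stroke→I1  (J1: bond 0 brought effort, rest push out)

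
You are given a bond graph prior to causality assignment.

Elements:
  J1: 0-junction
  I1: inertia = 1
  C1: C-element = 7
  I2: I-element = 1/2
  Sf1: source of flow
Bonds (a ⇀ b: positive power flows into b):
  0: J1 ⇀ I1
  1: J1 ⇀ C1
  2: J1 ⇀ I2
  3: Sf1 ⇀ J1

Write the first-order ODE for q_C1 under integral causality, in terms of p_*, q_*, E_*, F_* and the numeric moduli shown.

bond 3 stroke at Sf1  (source Sf1 imposes f)
bond 0 stroke at I1  (I1 integral (f out))
bond 1 stroke at J1  (prefer integral on C1)
bond 2 stroke at I2  (common-e at J1 fixed by 1)

dq_C1/dt = F_Sf1 - p_I1 - 2*p_I2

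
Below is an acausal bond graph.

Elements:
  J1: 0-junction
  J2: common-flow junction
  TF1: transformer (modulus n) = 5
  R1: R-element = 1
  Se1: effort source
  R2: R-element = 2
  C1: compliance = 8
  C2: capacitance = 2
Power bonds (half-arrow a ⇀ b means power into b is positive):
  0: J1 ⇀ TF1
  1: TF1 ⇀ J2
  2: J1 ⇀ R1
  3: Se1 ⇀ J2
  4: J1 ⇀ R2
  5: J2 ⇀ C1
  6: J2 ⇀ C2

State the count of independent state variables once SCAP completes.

2  (C1, C2 all integral)

#3 |J2  (Se1 (Se) sets effort on bond)
#5 |J2  (C1 integral (e out))
#6 |J2  (C2: C, integral causality)
#1 |TF1  (J2: last free bond brings flow in)
#0 |J1  (TF1: transformer flips bond 1)
#2 |R1  (J1: bond 0 brought effort, rest push out)
#4 |R2  (J1: bond 0 brought effort, rest push out)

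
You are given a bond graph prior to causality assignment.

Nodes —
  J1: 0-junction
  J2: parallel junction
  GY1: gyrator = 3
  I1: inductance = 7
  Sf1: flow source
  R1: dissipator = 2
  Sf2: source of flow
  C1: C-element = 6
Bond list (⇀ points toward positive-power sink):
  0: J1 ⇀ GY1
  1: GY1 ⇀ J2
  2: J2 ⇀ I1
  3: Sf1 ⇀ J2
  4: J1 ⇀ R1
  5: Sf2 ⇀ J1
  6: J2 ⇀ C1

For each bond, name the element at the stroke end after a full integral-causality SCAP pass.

b0 stroke at GY1
b1 stroke at GY1
b2 stroke at I1
b3 stroke at Sf1
b4 stroke at J1
b5 stroke at Sf2
b6 stroke at J2

b3 stroke at Sf1  (Sf1: flow source, stroke at near end)
b5 stroke at Sf2  (Sf2 (Sf) sets flow on bond)
b2 stroke at I1  (I1 integral (f out))
b6 stroke at J2  (prefer integral on C1)
b1 stroke at GY1  (J2 effort already set via bond 6)
b0 stroke at GY1  (GY1 both-in/both-out from 1)
b4 stroke at J1  (J1 needs exactly one e-in)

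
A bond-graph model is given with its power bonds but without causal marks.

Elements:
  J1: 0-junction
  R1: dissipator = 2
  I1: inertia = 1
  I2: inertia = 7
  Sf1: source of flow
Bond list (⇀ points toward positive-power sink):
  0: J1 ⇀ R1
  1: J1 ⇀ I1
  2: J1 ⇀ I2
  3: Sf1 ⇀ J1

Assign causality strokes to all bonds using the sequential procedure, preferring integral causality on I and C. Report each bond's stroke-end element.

bond 0 |J1
bond 1 |I1
bond 2 |I2
bond 3 |Sf1

bond 3 stroke at Sf1  (Sf1 fixes flow; stroke at Sf1)
bond 1 stroke at I1  (I1 integral (f out))
bond 2 stroke at I2  (I2 integral (f out))
bond 0 stroke at J1  (closing 0-jn rule on J1)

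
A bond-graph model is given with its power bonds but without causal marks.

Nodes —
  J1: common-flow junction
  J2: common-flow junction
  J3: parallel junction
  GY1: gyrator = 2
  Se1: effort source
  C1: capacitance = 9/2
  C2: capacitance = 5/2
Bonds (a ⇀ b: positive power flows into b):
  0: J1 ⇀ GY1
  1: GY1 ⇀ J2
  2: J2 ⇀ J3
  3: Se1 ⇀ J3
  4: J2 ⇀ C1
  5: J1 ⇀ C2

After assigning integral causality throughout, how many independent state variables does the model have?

2  (C1, C2 all integral)

β3 →J3  (Se1: effort source, stroke at far end)
β2 →J2  (0-jn J3 has e-setter on 3)
β4 →J2  (prefer integral on C1)
β1 →GY1  (only one flow-in slot at J2)
β0 →GY1  (GY GY1: same side as bond 1)
β5 →J1  (1-jn J1 has f-setter on 0)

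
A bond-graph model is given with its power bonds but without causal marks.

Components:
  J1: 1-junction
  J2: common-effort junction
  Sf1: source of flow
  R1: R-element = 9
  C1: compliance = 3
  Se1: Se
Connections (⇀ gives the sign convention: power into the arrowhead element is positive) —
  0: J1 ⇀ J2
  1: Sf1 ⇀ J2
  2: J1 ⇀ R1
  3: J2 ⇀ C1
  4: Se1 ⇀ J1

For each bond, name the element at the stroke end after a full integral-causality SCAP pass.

b0 stroke→J1
b1 stroke→Sf1
b2 stroke→R1
b3 stroke→J2
b4 stroke→J1

bond 1 stroke at Sf1  (source Sf1 imposes f)
bond 4 stroke at J1  (Se1 (Se) sets effort on bond)
bond 3 stroke at J2  (prefer integral on C1)
bond 0 stroke at J1  (0-jn J2 has e-setter on 3)
bond 2 stroke at R1  (closing 1-jn rule on J1)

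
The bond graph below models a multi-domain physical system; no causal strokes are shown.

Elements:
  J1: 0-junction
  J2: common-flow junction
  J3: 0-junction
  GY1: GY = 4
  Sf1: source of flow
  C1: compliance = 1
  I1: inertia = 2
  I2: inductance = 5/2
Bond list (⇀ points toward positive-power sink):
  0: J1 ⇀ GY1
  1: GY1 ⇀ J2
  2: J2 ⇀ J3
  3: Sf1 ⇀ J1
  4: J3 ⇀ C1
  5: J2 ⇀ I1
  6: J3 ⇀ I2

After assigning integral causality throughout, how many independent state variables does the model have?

b3 stroke at Sf1  (Sf1 fixes flow; stroke at Sf1)
b0 stroke at J1  (J1: last free bond brings effort in)
b1 stroke at J2  (GY1 both-in/both-out from 0)
b4 stroke at J3  (prefer integral on C1)
b2 stroke at J2  (common-e at J3 fixed by 4)
b6 stroke at I2  (common-e at J3 fixed by 4)
b5 stroke at I1  (J2: last free bond brings flow in)

3  (C1, I1, I2 all integral)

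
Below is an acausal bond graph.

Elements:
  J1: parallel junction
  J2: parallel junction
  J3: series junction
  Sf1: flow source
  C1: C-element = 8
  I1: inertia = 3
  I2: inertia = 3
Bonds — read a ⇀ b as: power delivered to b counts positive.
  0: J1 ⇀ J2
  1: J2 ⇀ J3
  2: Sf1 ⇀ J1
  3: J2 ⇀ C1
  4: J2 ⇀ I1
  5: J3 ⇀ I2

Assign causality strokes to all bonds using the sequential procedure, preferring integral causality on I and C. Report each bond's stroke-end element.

β0 →J1
β1 →J3
β2 →Sf1
β3 →J2
β4 →I1
β5 →I2

bond 2 |Sf1  (Sf1 fixes flow; stroke at Sf1)
bond 0 |J1  (only one effort-in slot at J1)
bond 3 |J2  (C1: C, integral causality)
bond 1 |J3  (0-jn J2 has e-setter on 3)
bond 4 |I1  (common-e at J2 fixed by 3)
bond 5 |I2  (J3 needs exactly one f-in)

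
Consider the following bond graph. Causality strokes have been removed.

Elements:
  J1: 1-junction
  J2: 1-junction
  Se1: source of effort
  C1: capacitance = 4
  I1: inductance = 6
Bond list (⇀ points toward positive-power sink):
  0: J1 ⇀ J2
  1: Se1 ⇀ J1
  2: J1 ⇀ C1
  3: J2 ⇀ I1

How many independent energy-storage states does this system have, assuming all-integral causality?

2  (C1, I1 all integral)

bond 1 |J1  (Se1 fixes effort; stroke away)
bond 2 |J1  (C1 integral (e out))
bond 0 |J2  (closing 1-jn rule on J1)
bond 3 |I1  (J2: last free bond brings flow in)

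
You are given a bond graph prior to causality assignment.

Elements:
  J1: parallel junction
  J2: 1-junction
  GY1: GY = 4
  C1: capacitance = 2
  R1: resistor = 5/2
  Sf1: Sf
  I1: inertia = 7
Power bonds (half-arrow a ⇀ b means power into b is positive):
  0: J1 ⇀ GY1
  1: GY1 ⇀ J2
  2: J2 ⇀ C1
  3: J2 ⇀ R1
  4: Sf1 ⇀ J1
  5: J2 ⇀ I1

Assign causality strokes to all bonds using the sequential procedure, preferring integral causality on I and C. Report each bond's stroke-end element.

b0 →J1
b1 →J2
b2 →J2
b3 →J2
b4 →Sf1
b5 →I1

#4 →Sf1  (source Sf1 imposes f)
#0 →J1  (J1: last free bond brings effort in)
#1 →J2  (GY1 both-in/both-out from 0)
#2 →J2  (prefer integral on C1)
#5 →I1  (I1 outputs flow p/I1)
#3 →J2  (J2: bond 5 brought flow, rest push out)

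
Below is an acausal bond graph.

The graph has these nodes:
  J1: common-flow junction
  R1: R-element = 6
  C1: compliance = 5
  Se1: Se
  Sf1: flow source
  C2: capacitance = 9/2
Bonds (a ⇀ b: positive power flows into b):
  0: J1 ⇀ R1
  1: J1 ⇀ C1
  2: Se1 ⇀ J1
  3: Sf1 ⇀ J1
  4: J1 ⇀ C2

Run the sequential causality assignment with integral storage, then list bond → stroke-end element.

#0 stroke→J1
#1 stroke→J1
#2 stroke→J1
#3 stroke→Sf1
#4 stroke→J1

β2 stroke→J1  (source Se1 imposes e)
β3 stroke→Sf1  (Sf1: flow source, stroke at near end)
β0 stroke→J1  (common-f at J1 fixed by 3)
β1 stroke→J1  (J1: bond 3 brought flow, rest push out)
β4 stroke→J1  (common-f at J1 fixed by 3)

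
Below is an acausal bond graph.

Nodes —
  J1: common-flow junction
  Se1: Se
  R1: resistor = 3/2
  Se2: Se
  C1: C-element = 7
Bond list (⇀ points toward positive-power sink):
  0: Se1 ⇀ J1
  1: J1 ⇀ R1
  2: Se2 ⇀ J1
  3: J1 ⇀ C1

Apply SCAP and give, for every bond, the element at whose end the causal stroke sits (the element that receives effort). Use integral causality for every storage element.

β0 →J1  (Se1 fixes effort; stroke away)
β2 →J1  (source Se2 imposes e)
β3 →J1  (prefer integral on C1)
β1 →R1  (closing 1-jn rule on J1)

β0 →J1
β1 →R1
β2 →J1
β3 →J1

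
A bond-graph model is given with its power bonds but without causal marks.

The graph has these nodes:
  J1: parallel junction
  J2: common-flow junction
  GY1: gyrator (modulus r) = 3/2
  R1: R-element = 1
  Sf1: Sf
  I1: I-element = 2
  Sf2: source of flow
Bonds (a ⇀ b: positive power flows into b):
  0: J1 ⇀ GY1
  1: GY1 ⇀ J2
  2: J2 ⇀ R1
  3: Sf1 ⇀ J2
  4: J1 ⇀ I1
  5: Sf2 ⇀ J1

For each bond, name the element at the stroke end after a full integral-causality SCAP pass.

bond 3 →Sf1  (source Sf1 imposes f)
bond 5 →Sf2  (Sf2: flow source, stroke at near end)
bond 1 →J2  (common-f at J2 fixed by 3)
bond 2 →J2  (J2: bond 3 brought flow, rest push out)
bond 0 →J1  (through GY1, causality inverts; strokes same side of GY1)
bond 4 →I1  (common-e at J1 fixed by 0)

β0 stroke→J1
β1 stroke→J2
β2 stroke→J2
β3 stroke→Sf1
β4 stroke→I1
β5 stroke→Sf2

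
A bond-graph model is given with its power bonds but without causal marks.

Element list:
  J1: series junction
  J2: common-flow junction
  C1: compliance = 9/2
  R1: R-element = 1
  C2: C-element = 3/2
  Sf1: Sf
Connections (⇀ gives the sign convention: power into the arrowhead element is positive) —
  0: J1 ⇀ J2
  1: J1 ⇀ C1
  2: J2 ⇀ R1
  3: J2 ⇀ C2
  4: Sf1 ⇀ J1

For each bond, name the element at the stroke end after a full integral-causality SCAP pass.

#4 |Sf1  (Sf1: flow source, stroke at near end)
#0 |J1  (1-jn J1 has f-setter on 4)
#1 |J1  (J1 flow already set via bond 4)
#2 |J2  (J2 flow already set via bond 0)
#3 |J2  (common-f at J2 fixed by 0)

β0 |J1
β1 |J1
β2 |J2
β3 |J2
β4 |Sf1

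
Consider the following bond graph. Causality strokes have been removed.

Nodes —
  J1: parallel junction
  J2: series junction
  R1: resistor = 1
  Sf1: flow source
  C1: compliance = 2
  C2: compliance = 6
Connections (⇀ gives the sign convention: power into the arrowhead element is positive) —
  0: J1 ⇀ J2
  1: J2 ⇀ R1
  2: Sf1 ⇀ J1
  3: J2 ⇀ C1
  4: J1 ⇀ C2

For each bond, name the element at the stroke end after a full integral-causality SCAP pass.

b0 stroke at J2
b1 stroke at R1
b2 stroke at Sf1
b3 stroke at J2
b4 stroke at J1

b2 stroke→Sf1  (Sf1 (Sf) sets flow on bond)
b3 stroke→J2  (C1: C, integral causality)
b4 stroke→J1  (C2: C, integral causality)
b0 stroke→J2  (J1: bond 4 brought effort, rest push out)
b1 stroke→R1  (J2: last free bond brings flow in)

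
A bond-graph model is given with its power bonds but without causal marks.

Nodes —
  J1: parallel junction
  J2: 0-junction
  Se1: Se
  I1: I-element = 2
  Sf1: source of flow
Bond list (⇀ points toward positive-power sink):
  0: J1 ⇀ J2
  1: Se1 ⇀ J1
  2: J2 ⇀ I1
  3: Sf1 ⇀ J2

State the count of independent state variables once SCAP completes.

1  (I1 all integral)

bond 1 →J1  (Se1 (Se) sets effort on bond)
bond 3 →Sf1  (Sf1 fixes flow; stroke at Sf1)
bond 0 →J2  (0-jn J1 has e-setter on 1)
bond 2 →I1  (0-jn J2 has e-setter on 0)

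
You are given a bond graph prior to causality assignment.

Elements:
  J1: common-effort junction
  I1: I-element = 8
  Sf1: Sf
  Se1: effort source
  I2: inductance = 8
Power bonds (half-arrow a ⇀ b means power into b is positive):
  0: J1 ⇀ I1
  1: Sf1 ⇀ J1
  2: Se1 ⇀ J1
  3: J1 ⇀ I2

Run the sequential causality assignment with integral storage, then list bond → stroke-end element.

bond 0 stroke at I1
bond 1 stroke at Sf1
bond 2 stroke at J1
bond 3 stroke at I2

#1 stroke at Sf1  (Sf1 fixes flow; stroke at Sf1)
#2 stroke at J1  (Se1: effort source, stroke at far end)
#0 stroke at I1  (0-jn J1 has e-setter on 2)
#3 stroke at I2  (common-e at J1 fixed by 2)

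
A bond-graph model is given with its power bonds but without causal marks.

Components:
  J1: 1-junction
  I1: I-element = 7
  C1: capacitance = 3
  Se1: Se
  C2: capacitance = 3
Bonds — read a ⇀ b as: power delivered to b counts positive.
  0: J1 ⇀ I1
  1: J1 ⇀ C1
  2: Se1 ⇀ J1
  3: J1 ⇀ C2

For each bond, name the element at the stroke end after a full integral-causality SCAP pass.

bond 2 stroke at J1  (source Se1 imposes e)
bond 0 stroke at I1  (I1: I, integral causality)
bond 1 stroke at J1  (1-jn J1 has f-setter on 0)
bond 3 stroke at J1  (common-f at J1 fixed by 0)

#0 |I1
#1 |J1
#2 |J1
#3 |J1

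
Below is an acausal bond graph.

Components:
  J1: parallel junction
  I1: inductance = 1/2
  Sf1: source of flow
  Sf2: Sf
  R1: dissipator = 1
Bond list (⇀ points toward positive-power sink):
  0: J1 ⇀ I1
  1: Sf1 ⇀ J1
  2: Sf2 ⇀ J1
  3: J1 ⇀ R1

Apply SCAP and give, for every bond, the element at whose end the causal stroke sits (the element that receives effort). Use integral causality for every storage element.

β1 →Sf1  (Sf1 fixes flow; stroke at Sf1)
β2 →Sf2  (Sf2: flow source, stroke at near end)
β0 →I1  (I1: I, integral causality)
β3 →J1  (closing 0-jn rule on J1)

β0 stroke at I1
β1 stroke at Sf1
β2 stroke at Sf2
β3 stroke at J1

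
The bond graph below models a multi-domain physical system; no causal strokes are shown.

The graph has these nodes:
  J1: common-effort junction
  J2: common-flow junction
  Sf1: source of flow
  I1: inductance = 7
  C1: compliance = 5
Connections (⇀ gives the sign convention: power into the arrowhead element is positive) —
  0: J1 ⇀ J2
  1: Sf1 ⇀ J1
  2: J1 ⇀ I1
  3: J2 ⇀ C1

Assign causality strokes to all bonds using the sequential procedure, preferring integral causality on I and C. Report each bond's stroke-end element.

β1 stroke→Sf1  (Sf1 fixes flow; stroke at Sf1)
β2 stroke→I1  (I1 outputs flow p/I1)
β0 stroke→J1  (J1 needs exactly one e-in)
β3 stroke→J2  (common-f at J2 fixed by 0)

#0 →J1
#1 →Sf1
#2 →I1
#3 →J2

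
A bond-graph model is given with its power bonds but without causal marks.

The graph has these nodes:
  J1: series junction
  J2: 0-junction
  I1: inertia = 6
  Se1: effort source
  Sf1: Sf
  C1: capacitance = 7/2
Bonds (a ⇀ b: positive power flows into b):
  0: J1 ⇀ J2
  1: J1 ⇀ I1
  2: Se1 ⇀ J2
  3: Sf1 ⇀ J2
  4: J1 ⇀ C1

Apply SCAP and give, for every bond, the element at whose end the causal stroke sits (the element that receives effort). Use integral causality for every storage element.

#2 stroke→J2  (Se1 fixes effort; stroke away)
#3 stroke→Sf1  (Sf1: flow source, stroke at near end)
#0 stroke→J1  (J2: bond 2 brought effort, rest push out)
#1 stroke→I1  (prefer integral on I1)
#4 stroke→J1  (J1 flow already set via bond 1)

b0 |J1
b1 |I1
b2 |J2
b3 |Sf1
b4 |J1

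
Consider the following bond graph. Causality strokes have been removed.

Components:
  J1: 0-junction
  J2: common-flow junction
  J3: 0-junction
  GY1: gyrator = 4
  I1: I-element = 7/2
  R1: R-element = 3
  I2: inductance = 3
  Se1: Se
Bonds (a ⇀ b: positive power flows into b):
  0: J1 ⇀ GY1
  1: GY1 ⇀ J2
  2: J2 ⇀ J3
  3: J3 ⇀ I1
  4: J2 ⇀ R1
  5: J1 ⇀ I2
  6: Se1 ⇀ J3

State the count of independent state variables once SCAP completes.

b6 stroke at J3  (source Se1 imposes e)
b2 stroke at J2  (J3 effort already set via bond 6)
b3 stroke at I1  (0-jn J3 has e-setter on 6)
b5 stroke at I2  (prefer integral on I2)
b0 stroke at J1  (J1 needs exactly one e-in)
b1 stroke at J2  (GY GY1: same side as bond 0)
b4 stroke at R1  (closing 1-jn rule on J2)

2  (I1, I2 all integral)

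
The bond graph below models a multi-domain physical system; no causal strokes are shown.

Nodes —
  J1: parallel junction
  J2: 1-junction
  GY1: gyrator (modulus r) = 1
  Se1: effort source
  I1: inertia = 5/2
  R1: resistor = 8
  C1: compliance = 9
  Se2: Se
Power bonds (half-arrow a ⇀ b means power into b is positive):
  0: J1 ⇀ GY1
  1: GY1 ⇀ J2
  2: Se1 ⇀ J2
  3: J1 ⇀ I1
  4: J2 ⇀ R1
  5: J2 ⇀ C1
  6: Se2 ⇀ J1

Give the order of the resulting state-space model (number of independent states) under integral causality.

bond 2 stroke→J2  (source Se1 imposes e)
bond 6 stroke→J1  (source Se2 imposes e)
bond 0 stroke→GY1  (common-e at J1 fixed by 6)
bond 3 stroke→I1  (J1: bond 6 brought effort, rest push out)
bond 1 stroke→GY1  (GY GY1: same side as bond 0)
bond 4 stroke→J2  (J2: bond 1 brought flow, rest push out)
bond 5 stroke→J2  (common-f at J2 fixed by 1)

2  (C1, I1 all integral)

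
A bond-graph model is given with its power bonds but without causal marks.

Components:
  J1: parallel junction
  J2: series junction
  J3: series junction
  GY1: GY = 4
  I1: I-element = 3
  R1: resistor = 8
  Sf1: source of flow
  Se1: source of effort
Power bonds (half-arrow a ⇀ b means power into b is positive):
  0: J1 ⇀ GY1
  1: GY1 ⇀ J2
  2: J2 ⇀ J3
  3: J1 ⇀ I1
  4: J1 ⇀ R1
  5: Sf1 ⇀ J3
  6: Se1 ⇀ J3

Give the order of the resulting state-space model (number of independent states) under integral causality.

1  (I1 all integral)

β5 stroke at Sf1  (Sf1: flow source, stroke at near end)
β6 stroke at J3  (source Se1 imposes e)
β2 stroke at J3  (J3 flow already set via bond 5)
β1 stroke at J2  (1-jn J2 has f-setter on 2)
β0 stroke at J1  (GY1: gyrator matches bond 1)
β3 stroke at I1  (J1 effort already set via bond 0)
β4 stroke at R1  (J1: bond 0 brought effort, rest push out)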